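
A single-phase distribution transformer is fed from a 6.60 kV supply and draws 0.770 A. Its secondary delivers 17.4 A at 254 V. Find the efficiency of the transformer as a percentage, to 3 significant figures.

η ≈ 87.0%

P_in = 6600 × 0.770 = 5082.00 W.
P_out = 254 × 17.4 = 4419.60 W.
η = P_out/P_in = 4419.60/5082.00 = 0.870.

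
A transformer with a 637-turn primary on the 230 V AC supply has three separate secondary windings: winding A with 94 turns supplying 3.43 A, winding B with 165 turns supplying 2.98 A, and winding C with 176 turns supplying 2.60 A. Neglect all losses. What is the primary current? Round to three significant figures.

V_A = 230 × 94/637 = 33.940 V; V_B = 230 × 165/637 = 59.576 V; V_C = 230 × 176/637 = 63.548 V.
P_out = V_A I_A + V_B I_B + V_C I_C = 33.940×3.43 + 59.576×2.98 + 63.548×2.60 = 116.42 + 177.54 + 165.22 = 459.18 W.
Ideal ⇒ P_in = P_out, so I_p = P_out/V_p = 459.18/230 = 2.00 A.

I_p ≈ 2.00 A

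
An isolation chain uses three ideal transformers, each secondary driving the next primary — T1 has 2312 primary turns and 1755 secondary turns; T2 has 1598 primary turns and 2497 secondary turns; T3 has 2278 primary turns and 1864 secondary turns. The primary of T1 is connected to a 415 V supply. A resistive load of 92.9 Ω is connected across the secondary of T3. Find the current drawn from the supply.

I_supply ≈ 4.21 A

After T1: V = 415.00 × 1755/2312 = 315.02 V.
After T2: V = 315.02 × 2497/1598 = 492.24 V.
After T3: V = 492.24 × 1864/2278 = 402.78 V.
I_load = 402.78/92.9 = 4.3357 A, so P_out = 402.78 × 4.3357 = 1746.3 W.
All ideal ⇒ P_in = P_out, so I_supply = 1746.3/415 = 4.21 A.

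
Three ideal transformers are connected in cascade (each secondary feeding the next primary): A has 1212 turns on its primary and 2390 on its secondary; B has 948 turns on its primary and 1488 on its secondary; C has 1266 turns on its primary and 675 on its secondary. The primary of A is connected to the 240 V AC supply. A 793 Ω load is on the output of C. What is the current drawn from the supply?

Secondary of A: V = 240.00 × 2390/1212 = 473.27 V.
Secondary of B: V = 473.27 × 1488/948 = 742.85 V.
Secondary of C: V = 742.85 × 675/1266 = 396.07 V.
I_load = 396.07/793 = 0.49946 A, so P_out = 396.07 × 0.49946 = 197.82 W.
All ideal ⇒ P_in = P_out, so I_supply = 197.82/240 = 0.824 A.

I_supply ≈ 0.824 A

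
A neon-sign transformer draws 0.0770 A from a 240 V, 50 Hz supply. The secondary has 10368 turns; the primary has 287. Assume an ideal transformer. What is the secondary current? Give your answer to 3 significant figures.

I_s/I_p = N_p/N_s, so I_s = 0.0770 × 287/10368 = 0.00213 A.

I_s ≈ 0.00213 A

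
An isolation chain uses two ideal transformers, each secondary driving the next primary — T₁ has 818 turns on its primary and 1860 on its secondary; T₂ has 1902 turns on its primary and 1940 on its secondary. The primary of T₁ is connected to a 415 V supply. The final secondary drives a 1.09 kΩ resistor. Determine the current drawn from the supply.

Secondary of T₁: V = 415.00 × 1860/818 = 943.64 V.
Secondary of T₂: V = 943.64 × 1940/1902 = 962.50 V.
I_load = 962.50/1090 = 0.88302 A, so P_out = 962.50 × 0.88302 = 849.91 W.
All ideal ⇒ P_in = P_out, so I_supply = 849.91/415 = 2.05 A.

I_supply ≈ 2.05 A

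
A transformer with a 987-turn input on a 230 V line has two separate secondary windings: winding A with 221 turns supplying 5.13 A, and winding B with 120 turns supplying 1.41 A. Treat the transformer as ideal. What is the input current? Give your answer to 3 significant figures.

V_A = 230 × 221/987 = 51.499 V; V_B = 230 × 120/987 = 27.964 V.
P_out = V_A I_A + V_B I_B = 51.499×5.13 + 27.964×1.41 = 264.19 + 39.429 = 303.62 W.
Ideal ⇒ P_in = P_out, so I_in = P_out/V_in = 303.62/230 = 1.32 A.

I_in ≈ 1.32 A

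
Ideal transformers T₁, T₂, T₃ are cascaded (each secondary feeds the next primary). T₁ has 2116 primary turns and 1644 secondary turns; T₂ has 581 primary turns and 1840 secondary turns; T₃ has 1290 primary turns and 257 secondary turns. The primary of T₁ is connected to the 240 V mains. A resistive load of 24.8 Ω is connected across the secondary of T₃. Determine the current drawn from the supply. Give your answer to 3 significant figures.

After T₁: V = 240.00 × 1644/2116 = 186.47 V.
After T₂: V = 186.47 × 1840/581 = 590.53 V.
After T₃: V = 590.53 × 257/1290 = 117.65 V.
I_load = 117.65/24.8 = 4.7438 A, so P_out = 117.65 × 4.7438 = 558.10 W.
All ideal ⇒ P_in = P_out, so I_supply = 558.10/240 = 2.33 A.

I_supply ≈ 2.33 A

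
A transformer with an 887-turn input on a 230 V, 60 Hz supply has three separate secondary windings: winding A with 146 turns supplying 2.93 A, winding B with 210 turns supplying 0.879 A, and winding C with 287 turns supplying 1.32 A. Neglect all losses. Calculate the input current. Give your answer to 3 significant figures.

I_in ≈ 1.12 A

V_A = 230 × 146/887 = 37.858 V; V_B = 230 × 210/887 = 54.453 V; V_C = 230 × 287/887 = 74.419 V.
P_out = V_A I_A + V_B I_B + V_C I_C = 37.858×2.93 + 54.453×0.879 + 74.419×1.32 = 110.92 + 47.864 + 98.234 = 257.02 W.
Ideal ⇒ P_in = P_out, so I_in = P_out/V_in = 257.02/230 = 1.12 A.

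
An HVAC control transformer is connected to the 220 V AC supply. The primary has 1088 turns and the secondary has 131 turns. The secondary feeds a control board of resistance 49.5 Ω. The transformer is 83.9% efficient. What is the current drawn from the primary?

V_s = 220 × 131/1088 = 26.489 V.
I_s = V_s/R = 26.489/49.5 = 0.53513 A.
P_out = V_s I_s = 26.489 × 0.53513 = 14.175 W.
P_in = P_out/η = 14.175/0.839 = 16.895 W.
I_p = P_in/V_p = 16.895/220 = 0.0768 A.

I_p ≈ 0.0768 A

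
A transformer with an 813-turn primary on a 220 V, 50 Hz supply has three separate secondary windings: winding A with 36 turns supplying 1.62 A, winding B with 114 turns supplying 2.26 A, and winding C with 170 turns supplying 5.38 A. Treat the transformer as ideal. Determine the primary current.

V_A = 220 × 36/813 = 9.7417 V; V_B = 220 × 114/813 = 30.849 V; V_C = 220 × 170/813 = 46.002 V.
P_out = V_A I_A + V_B I_B + V_C I_C = 9.7417×1.62 + 30.849×2.26 + 46.002×5.38 = 15.782 + 69.718 + 247.49 = 332.99 W.
Ideal ⇒ P_in = P_out, so I_p = P_out/V_p = 332.99/220 = 1.51 A.

I_p ≈ 1.51 A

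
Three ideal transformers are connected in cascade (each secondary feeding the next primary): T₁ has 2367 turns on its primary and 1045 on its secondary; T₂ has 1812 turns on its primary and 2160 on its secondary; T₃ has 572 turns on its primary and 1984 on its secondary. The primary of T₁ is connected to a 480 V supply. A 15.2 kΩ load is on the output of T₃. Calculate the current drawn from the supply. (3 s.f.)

I_supply ≈ 0.105 A

Secondary of T₁: V = 480.00 × 1045/2367 = 211.91 V.
Secondary of T₂: V = 211.91 × 2160/1812 = 252.61 V.
Secondary of T₃: V = 252.61 × 1984/572 = 876.19 V.
I_load = 876.19/15200 = 0.057644 A, so P_out = 876.19 × 0.057644 = 50.508 W.
All ideal ⇒ P_in = P_out, so I_supply = 50.508/480 = 0.105 A.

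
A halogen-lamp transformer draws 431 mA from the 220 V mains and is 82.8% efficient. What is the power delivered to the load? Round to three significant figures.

P_in = V_p I_p = 220 × 0.431 = 94.820 W.
P_out = η P_in = 0.828 × 94.820 = 78.5 W.

P_out ≈ 78.5 W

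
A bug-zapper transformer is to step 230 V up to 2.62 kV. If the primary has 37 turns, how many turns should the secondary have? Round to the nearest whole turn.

N_s/N_p = V_s/V_p, so N_s = 37 × 2620/230 = 421.5 ≈ 421 turns.

N_s = 421 turns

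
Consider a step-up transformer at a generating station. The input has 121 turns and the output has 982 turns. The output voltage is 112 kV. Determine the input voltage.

V_in/V_out = N_in/N_out, so V_in = 112000 × 121/982 = 13800 V.

V_in ≈ 13800 V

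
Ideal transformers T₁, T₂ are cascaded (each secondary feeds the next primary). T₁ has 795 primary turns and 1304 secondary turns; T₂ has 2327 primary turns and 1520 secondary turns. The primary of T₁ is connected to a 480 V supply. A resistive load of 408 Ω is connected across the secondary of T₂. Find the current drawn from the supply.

I_supply ≈ 1.35 A

Secondary of T₁: V = 480.00 × 1304/795 = 787.32 V.
Secondary of T₂: V = 787.32 × 1520/2327 = 514.28 V.
I_load = 514.28/408 = 1.2605 A, so P_out = 514.28 × 1.2605 = 648.24 W.
All ideal ⇒ P_in = P_out, so I_supply = 648.24/480 = 1.35 A.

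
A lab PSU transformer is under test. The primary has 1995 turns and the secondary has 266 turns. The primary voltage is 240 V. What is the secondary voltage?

V_s ≈ 32.0 V

V_s/V_p = N_s/N_p, so V_s = 240 × 266/1995 = 32.0 V.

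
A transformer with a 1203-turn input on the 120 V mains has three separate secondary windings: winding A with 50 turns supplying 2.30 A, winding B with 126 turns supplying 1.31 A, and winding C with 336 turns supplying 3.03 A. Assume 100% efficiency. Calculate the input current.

V_A = 120 × 50/1203 = 4.9875 V; V_B = 120 × 126/1203 = 12.569 V; V_C = 120 × 336/1203 = 33.516 V.
P_out = V_A I_A + V_B I_B + V_C I_C = 4.9875×2.30 + 12.569×1.31 + 33.516×3.03 = 11.471 + 16.465 + 101.55 = 129.49 W.
Ideal ⇒ P_in = P_out, so I_in = P_out/V_in = 129.49/120 = 1.08 A.

I_in ≈ 1.08 A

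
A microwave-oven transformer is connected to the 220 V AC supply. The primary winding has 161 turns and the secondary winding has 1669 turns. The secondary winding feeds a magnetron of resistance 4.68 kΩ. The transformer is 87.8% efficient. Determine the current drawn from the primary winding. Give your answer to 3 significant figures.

V_s = 220 × 1669/161 = 2280.6 V.
I_s = V_s/R = 2280.6/4680 = 0.48731 A.
P_out = V_s I_s = 2280.6 × 0.48731 = 1111.4 W.
P_in = P_out/η = 1111.4/0.878 = 1265.8 W.
I_p = P_in/V_p = 1265.8/220 = 5.75 A.

I_p ≈ 5.75 A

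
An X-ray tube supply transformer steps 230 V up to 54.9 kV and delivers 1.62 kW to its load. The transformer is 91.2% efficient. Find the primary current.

I_p ≈ 7.72 A

P_in = P_out/η = 1620/0.912 = 1776.3 W.
I_p = P_in/V_p = 1776.3/230 = 7.72 A.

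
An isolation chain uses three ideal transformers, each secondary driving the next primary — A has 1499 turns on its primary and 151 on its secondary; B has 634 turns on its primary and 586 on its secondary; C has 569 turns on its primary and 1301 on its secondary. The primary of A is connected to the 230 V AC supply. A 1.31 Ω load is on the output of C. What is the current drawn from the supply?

Secondary of A: V = 230.00 × 151/1499 = 23.169 V.
Secondary of B: V = 23.169 × 586/634 = 21.415 V.
Secondary of C: V = 21.415 × 1301/569 = 48.964 V.
I_load = 48.964/1.31 = 37.377 A, so P_out = 48.964 × 37.377 = 1830.1 W.
All ideal ⇒ P_in = P_out, so I_supply = 1830.1/230 = 7.96 A.

I_supply ≈ 7.96 A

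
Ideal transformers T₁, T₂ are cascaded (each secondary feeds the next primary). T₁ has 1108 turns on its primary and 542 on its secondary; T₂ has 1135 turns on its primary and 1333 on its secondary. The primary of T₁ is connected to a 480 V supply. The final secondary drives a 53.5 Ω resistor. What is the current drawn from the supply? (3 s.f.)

I_supply ≈ 2.96 A

Secondary of T₁: V = 480.00 × 542/1108 = 234.80 V.
Secondary of T₂: V = 234.80 × 1333/1135 = 275.76 V.
I_load = 275.76/53.5 = 5.1544 A, so P_out = 275.76 × 5.1544 = 1421.4 W.
All ideal ⇒ P_in = P_out, so I_supply = 1421.4/480 = 2.96 A.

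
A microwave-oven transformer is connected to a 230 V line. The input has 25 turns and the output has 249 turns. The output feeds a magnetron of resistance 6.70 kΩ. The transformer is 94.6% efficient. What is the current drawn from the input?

I_in ≈ 3.60 A

V_out = 230 × 249/25 = 2290.8 V.
I_out = V_out/R = 2290.8/6700 = 0.34191 A.
P_out = V_out I_out = 2290.8 × 0.34191 = 783.25 W.
P_in = P_out/η = 783.25/0.946 = 827.96 W.
I_in = P_in/V_in = 827.96/230 = 3.60 A.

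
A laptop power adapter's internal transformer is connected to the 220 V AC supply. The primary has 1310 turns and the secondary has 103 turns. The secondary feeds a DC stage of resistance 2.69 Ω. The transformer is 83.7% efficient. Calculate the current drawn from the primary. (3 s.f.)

V_s = 220 × 103/1310 = 17.298 V.
I_s = V_s/R = 17.298/2.69 = 6.4304 A.
P_out = V_s I_s = 17.298 × 6.4304 = 111.23 W.
P_in = P_out/η = 111.23/0.837 = 132.89 W.
I_p = P_in/V_p = 132.89/220 = 0.604 A.

I_p ≈ 0.604 A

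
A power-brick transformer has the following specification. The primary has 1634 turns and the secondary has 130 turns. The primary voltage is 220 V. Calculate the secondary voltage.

V_s ≈ 17.5 V

V_s/V_p = N_s/N_p, so V_s = 220 × 130/1634 = 17.5 V.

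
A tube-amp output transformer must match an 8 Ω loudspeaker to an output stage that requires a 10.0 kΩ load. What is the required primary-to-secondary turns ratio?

Z_p/Z_s = (N_p/N_s)², so N_p/N_s = √(10000/8) = √1250 = 35.4.

N_p/N_s ≈ 35.4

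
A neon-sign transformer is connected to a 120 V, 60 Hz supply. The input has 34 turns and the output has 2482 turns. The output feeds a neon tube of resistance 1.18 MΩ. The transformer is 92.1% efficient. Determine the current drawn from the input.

V_out = 120 × 2482/34 = 8760.0 V.
I_out = V_out/R = 8760.0/(1.18×10^6) = 0.0074237 A.
P_out = V_out I_out = 8760.0 × 0.0074237 = 65.032 W.
P_in = P_out/η = 65.032/0.921 = 70.610 W.
I_in = P_in/V_in = 70.610/120 = 0.588 A.

I_in ≈ 0.588 A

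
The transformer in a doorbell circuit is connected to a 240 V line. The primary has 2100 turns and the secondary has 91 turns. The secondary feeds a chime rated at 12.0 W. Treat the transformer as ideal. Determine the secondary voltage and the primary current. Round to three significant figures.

V_s = V_p × N_s/N_p = 240 × 91/2100 = 10.400 V.
I_s = P/V_s = 12.0/10.400 = 1.1538 A.
I_p = I_s × N_s/N_p = 1.1538 × 91/2100 = 0.0500 A.

V_s ≈ 10.4 V, I_p ≈ 0.0500 A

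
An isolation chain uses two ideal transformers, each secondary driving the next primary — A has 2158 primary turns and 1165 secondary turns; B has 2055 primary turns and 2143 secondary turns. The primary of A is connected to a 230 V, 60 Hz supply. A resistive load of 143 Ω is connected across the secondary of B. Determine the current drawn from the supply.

Secondary of A: V = 230.00 × 1165/2158 = 124.17 V.
Secondary of B: V = 124.17 × 2143/2055 = 129.48 V.
I_load = 129.48/143 = 0.90548 A, so P_out = 129.48 × 0.90548 = 117.24 W.
All ideal ⇒ P_in = P_out, so I_supply = 117.24/230 = 0.510 A.

I_supply ≈ 0.510 A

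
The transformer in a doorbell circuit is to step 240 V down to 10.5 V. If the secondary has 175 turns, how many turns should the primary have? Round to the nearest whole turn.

N_p = 4000 turns

N_p/N_s = V_p/V_s, so N_p = 175 × 240/10.5 = 4000.0 ≈ 4000 turns.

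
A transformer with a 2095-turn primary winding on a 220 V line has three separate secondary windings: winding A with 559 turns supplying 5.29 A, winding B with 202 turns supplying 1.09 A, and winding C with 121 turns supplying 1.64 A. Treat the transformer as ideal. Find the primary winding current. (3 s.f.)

V_A = 220 × 559/2095 = 58.702 V; V_B = 220 × 202/2095 = 21.212 V; V_C = 220 × 121/2095 = 12.706 V.
P_out = V_A I_A + V_B I_B + V_C I_C = 58.702×5.29 + 21.212×1.09 + 12.706×1.64 = 310.53 + 23.122 + 20.839 = 354.49 W.
Ideal ⇒ P_in = P_out, so I_p = P_out/V_p = 354.49/220 = 1.61 A.

I_p ≈ 1.61 A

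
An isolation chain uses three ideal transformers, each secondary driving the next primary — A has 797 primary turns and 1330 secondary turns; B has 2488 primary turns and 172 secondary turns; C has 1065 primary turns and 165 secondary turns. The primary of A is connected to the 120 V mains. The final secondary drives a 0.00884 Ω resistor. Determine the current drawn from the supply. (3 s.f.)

I_supply ≈ 4.34 A

After A: V = 120.00 × 1330/797 = 200.25 V.
After B: V = 200.25 × 172/2488 = 13.844 V.
After C: V = 13.844 × 165/1065 = 2.1448 V.
I_load = 2.1448/0.00884 = 242.62 A, so P_out = 2.1448 × 242.62 = 520.38 W.
All ideal ⇒ P_in = P_out, so I_supply = 520.38/120 = 4.34 A.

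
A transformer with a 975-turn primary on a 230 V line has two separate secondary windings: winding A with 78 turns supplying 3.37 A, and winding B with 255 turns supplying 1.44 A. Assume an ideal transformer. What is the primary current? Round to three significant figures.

V_A = 230 × 78/975 = 18.400 V; V_B = 230 × 255/975 = 60.154 V.
P_out = V_A I_A + V_B I_B = 18.400×3.37 + 60.154×1.44 = 62.008 + 86.622 = 148.63 W.
Ideal ⇒ P_in = P_out, so I_p = P_out/V_p = 148.63/230 = 0.646 A.

I_p ≈ 0.646 A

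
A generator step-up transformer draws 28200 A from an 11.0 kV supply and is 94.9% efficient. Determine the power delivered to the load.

P_out ≈ 2.94×10^8 W

P_in = V_p I_p = 11000 × 28200 = 3.1020×10^8 W.
P_out = η P_in = 0.949 × 3.1020×10^8 = 2.94×10^8 W.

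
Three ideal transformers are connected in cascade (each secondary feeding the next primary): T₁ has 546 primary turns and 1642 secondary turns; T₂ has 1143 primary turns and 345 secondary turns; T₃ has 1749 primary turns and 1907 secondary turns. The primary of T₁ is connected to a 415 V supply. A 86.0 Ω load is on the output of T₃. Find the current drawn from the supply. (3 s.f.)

Secondary of T₁: V = 415.00 × 1642/546 = 1248.0 V.
Secondary of T₂: V = 1248.0 × 345/1143 = 376.71 V.
Secondary of T₃: V = 376.71 × 1907/1749 = 410.74 V.
I_load = 410.74/86.0 = 4.7760 A, so P_out = 410.74 × 4.7760 = 1961.7 W.
All ideal ⇒ P_in = P_out, so I_supply = 1961.7/415 = 4.73 A.

I_supply ≈ 4.73 A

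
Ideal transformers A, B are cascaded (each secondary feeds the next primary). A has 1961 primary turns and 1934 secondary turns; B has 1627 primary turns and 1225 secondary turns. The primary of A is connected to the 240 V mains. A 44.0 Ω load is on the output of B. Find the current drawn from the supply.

I_supply ≈ 3.01 A

Secondary of A: V = 240.00 × 1934/1961 = 236.70 V.
Secondary of B: V = 236.70 × 1225/1627 = 178.21 V.
I_load = 178.21/44.0 = 4.0503 A, so P_out = 178.21 × 4.0503 = 721.81 W.
All ideal ⇒ P_in = P_out, so I_supply = 721.81/240 = 3.01 A.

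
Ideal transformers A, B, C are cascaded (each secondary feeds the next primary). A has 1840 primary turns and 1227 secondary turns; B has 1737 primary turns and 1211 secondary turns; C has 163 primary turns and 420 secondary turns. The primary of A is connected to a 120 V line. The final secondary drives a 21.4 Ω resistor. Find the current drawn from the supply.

After A: V = 120.00 × 1227/1840 = 80.022 V.
After B: V = 80.022 × 1211/1737 = 55.789 V.
After C: V = 55.789 × 420/163 = 143.75 V.
I_load = 143.75/21.4 = 6.7174 A, so P_out = 143.75 × 6.7174 = 965.64 W.
All ideal ⇒ P_in = P_out, so I_supply = 965.64/120 = 8.05 A.

I_supply ≈ 8.05 A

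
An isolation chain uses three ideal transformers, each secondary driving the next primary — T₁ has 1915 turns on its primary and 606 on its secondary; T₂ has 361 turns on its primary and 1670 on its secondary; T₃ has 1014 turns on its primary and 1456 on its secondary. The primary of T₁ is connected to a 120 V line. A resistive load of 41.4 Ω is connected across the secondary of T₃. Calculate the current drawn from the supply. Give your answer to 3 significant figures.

After T₁: V = 120.00 × 606/1915 = 37.974 V.
After T₂: V = 37.974 × 1670/361 = 175.67 V.
After T₃: V = 175.67 × 1456/1014 = 252.24 V.
I_load = 252.24/41.4 = 6.0928 A, so P_out = 252.24 × 6.0928 = 1536.9 W.
All ideal ⇒ P_in = P_out, so I_supply = 1536.9/120 = 12.8 A.

I_supply ≈ 12.8 A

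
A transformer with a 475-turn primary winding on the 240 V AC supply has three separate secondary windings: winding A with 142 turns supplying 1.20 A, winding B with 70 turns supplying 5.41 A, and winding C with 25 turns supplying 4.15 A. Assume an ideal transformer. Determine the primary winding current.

I_p ≈ 1.37 A

V_A = 240 × 142/475 = 71.747 V; V_B = 240 × 70/475 = 35.368 V; V_C = 240 × 25/475 = 12.632 V.
P_out = V_A I_A + V_B I_B + V_C I_C = 71.747×1.20 + 35.368×5.41 + 12.632×4.15 = 86.097 + 191.34 + 52.421 = 329.86 W.
Ideal ⇒ P_in = P_out, so I_p = P_out/V_p = 329.86/240 = 1.37 A.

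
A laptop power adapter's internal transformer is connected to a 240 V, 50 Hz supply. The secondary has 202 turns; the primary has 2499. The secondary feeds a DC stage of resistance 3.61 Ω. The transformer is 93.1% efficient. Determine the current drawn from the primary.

V_s = 240 × 202/2499 = 19.400 V.
I_s = V_s/R = 19.400/3.61 = 5.3739 A.
P_out = V_s I_s = 19.400 × 5.3739 = 104.25 W.
P_in = P_out/η = 104.25/0.931 = 111.98 W.
I_p = P_in/V_p = 111.98/240 = 0.467 A.

I_p ≈ 0.467 A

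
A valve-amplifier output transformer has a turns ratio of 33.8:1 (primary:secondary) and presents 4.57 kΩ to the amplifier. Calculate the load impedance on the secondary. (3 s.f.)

Z_s ≈ 4.00 Ω

Z_s = Z_p/(N_p/N_s)² = 4570/33.8² = 4.00 Ω.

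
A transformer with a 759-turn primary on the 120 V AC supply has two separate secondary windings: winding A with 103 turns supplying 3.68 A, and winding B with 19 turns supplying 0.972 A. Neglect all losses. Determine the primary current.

I_p ≈ 0.524 A

V_A = 120 × 103/759 = 16.285 V; V_B = 120 × 19/759 = 3.0040 V.
P_out = V_A I_A + V_B I_B = 16.285×3.68 + 3.0040×0.972 = 59.927 + 2.9198 = 62.847 W.
Ideal ⇒ P_in = P_out, so I_p = P_out/V_p = 62.847/120 = 0.524 A.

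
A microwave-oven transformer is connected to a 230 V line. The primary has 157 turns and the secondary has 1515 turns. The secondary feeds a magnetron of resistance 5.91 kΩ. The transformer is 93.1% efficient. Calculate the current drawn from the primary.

V_s = 230 × 1515/157 = 2219.4 V.
I_s = V_s/R = 2219.4/5910 = 0.37554 A.
P_out = V_s I_s = 2219.4 × 0.37554 = 833.48 W.
P_in = P_out/η = 833.48/0.931 = 895.25 W.
I_p = P_in/V_p = 895.25/230 = 3.89 A.

I_p ≈ 3.89 A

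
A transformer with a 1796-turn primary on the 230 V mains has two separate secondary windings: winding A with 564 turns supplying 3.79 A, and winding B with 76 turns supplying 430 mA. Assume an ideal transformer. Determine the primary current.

V_A = 230 × 564/1796 = 72.227 V; V_B = 230 × 76/1796 = 9.7327 V.
P_out = V_A I_A + V_B I_B = 72.227×3.79 + 9.7327×0.430 = 273.74 + 4.1851 = 277.93 W.
Ideal ⇒ P_in = P_out, so I_p = P_out/V_p = 277.93/230 = 1.21 A.

I_p ≈ 1.21 A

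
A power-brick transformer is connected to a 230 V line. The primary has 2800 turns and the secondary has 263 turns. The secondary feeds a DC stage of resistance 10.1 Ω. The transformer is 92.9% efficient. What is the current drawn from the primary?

V_s = 230 × 263/2800 = 21.604 V.
I_s = V_s/R = 21.604/10.1 = 2.1390 A.
P_out = V_s I_s = 21.604 × 2.1390 = 46.209 W.
P_in = P_out/η = 46.209/0.929 = 49.741 W.
I_p = P_in/V_p = 49.741/230 = 0.216 A.

I_p ≈ 0.216 A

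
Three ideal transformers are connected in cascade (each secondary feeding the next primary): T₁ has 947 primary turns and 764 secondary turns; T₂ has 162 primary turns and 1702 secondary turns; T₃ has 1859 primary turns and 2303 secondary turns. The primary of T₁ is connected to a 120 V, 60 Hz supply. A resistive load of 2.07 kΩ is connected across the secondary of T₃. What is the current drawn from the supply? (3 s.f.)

I_supply ≈ 6.39 A

Secondary of T₁: V = 120.00 × 764/947 = 96.811 V.
Secondary of T₂: V = 96.811 × 1702/162 = 1017.1 V.
Secondary of T₃: V = 1017.1 × 2303/1859 = 1260.0 V.
I_load = 1260.0/2070 = 0.60871 A, so P_out = 1260.0 × 0.60871 = 767.00 W.
All ideal ⇒ P_in = P_out, so I_supply = 767.00/120 = 6.39 A.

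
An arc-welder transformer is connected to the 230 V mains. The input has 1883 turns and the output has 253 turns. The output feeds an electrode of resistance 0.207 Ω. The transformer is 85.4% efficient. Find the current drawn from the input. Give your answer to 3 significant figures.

I_in ≈ 23.5 A

V_out = 230 × 253/1883 = 30.903 V.
I_out = V_out/R = 30.903/0.207 = 149.29 A.
P_out = V_out I_out = 30.903 × 149.29 = 4613.4 W.
P_in = P_out/η = 4613.4/0.854 = 5402.2 W.
I_in = P_in/V_in = 5402.2/230 = 23.5 A.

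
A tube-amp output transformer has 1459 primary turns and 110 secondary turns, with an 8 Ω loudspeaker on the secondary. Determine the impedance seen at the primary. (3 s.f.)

Z_p ≈ 1410 Ω

Z_p = (N_p/N_s)² × Z_s = (1459/110)² × 8 = 1410 Ω.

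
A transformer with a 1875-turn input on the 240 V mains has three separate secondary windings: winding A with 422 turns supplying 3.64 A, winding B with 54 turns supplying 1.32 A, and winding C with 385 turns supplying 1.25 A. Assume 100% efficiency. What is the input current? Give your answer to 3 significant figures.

V_A = 240 × 422/1875 = 54.016 V; V_B = 240 × 54/1875 = 6.9120 V; V_C = 240 × 385/1875 = 49.280 V.
P_out = V_A I_A + V_B I_B + V_C I_C = 54.016×3.64 + 6.9120×1.32 + 49.280×1.25 = 196.62 + 9.1238 + 61.600 = 267.34 W.
Ideal ⇒ P_in = P_out, so I_in = P_out/V_in = 267.34/240 = 1.11 A.

I_in ≈ 1.11 A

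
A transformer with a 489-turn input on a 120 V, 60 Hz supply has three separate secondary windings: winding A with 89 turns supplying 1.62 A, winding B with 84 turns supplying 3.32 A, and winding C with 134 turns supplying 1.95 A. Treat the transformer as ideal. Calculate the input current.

V_A = 120 × 89/489 = 21.840 V; V_B = 120 × 84/489 = 20.613 V; V_C = 120 × 134/489 = 32.883 V.
P_out = V_A I_A + V_B I_B + V_C I_C = 21.840×1.62 + 20.613×3.32 + 32.883×1.95 = 35.382 + 68.437 + 64.123 = 167.94 W.
Ideal ⇒ P_in = P_out, so I_in = P_out/V_in = 167.94/120 = 1.40 A.

I_in ≈ 1.40 A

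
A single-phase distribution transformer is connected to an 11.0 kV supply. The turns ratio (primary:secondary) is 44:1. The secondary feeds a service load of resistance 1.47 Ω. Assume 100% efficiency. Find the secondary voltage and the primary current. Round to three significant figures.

V_s = V_p × N_s/N_p = 11000 × 1/44 = 250.00 V.
I_s = V_s/R = 250.00/1.47 = 170.07 A.
I_p = I_s × N_s/N_p = 170.07 × 1/44 = 3.87 A.

V_s ≈ 250 V, I_p ≈ 3.87 A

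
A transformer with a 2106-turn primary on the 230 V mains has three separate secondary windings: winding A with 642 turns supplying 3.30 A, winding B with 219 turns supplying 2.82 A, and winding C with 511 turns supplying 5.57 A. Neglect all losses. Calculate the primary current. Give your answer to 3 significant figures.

V_A = 230 × 642/2106 = 70.114 V; V_B = 230 × 219/2106 = 23.917 V; V_C = 230 × 511/2106 = 55.807 V.
P_out = V_A I_A + V_B I_B + V_C I_C = 70.114×3.30 + 23.917×2.82 + 55.807×5.57 = 231.38 + 67.447 + 310.85 = 609.67 W.
Ideal ⇒ P_in = P_out, so I_p = P_out/V_p = 609.67/230 = 2.65 A.

I_p ≈ 2.65 A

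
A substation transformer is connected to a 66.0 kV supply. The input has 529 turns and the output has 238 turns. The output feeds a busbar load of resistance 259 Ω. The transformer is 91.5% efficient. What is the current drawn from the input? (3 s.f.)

V_out = 66000 × 238/529 = 29694 V.
I_out = V_out/R = 29694/259 = 114.65 A.
P_out = V_out I_out = 29694 × 114.65 = 3.4043×10^6 W.
P_in = P_out/η = 3.4043×10^6/0.915 = 3.7206×10^6 W.
I_in = P_in/V_in = 3.7206×10^6/66000 = 56.4 A.

I_in ≈ 56.4 A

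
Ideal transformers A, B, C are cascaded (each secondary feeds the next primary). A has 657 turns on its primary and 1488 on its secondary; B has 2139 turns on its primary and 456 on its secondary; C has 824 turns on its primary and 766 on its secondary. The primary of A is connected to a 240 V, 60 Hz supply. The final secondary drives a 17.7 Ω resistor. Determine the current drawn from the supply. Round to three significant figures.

After A: V = 240.00 × 1488/657 = 543.56 V.
After B: V = 543.56 × 456/2139 = 115.88 V.
After C: V = 115.88 × 766/824 = 107.72 V.
I_load = 107.72/17.7 = 6.0860 A, so P_out = 107.72 × 6.0860 = 655.59 W.
All ideal ⇒ P_in = P_out, so I_supply = 655.59/240 = 2.73 A.

I_supply ≈ 2.73 A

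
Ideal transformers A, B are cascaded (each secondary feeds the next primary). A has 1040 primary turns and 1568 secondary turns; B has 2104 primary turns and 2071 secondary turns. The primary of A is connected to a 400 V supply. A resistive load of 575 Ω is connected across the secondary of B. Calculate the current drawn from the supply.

I_supply ≈ 1.53 A

Secondary of A: V = 400.00 × 1568/1040 = 603.08 V.
Secondary of B: V = 603.08 × 2071/2104 = 593.62 V.
I_load = 593.62/575 = 1.0324 A, so P_out = 593.62 × 1.0324 = 612.84 W.
All ideal ⇒ P_in = P_out, so I_supply = 612.84/400 = 1.53 A.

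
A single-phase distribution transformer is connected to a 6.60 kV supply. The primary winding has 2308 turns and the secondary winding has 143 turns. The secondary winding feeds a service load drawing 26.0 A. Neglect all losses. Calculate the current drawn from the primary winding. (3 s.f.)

For an ideal transformer I_p N_p = I_s N_s, so I_p = 26.0 × 143/2308 = 1.61 A.

I_p ≈ 1.61 A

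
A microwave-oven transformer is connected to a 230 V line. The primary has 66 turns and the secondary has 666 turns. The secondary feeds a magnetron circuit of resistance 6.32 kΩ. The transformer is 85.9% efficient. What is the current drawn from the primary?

V_s = 230 × 666/66 = 2320.9 V.
I_s = V_s/R = 2320.9/6320 = 0.36723 A.
P_out = V_s I_s = 2320.9 × 0.36723 = 852.31 W.
P_in = P_out/η = 852.31/0.859 = 992.22 W.
I_p = P_in/V_p = 992.22/230 = 4.31 A.

I_p ≈ 4.31 A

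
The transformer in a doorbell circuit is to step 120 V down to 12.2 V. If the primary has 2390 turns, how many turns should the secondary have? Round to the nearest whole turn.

N_s = 243 turns

N_s/N_p = V_s/V_p, so N_s = 2390 × 12.2/120 = 243.0 ≈ 243 turns.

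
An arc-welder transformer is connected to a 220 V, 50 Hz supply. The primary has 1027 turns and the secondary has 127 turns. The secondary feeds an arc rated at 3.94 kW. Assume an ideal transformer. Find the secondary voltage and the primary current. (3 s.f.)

V_s ≈ 27.2 V, I_p ≈ 17.9 A

V_s = V_p × N_s/N_p = 220 × 127/1027 = 27.205 V.
I_s = P/V_s = 3940/27.205 = 144.82 A.
I_p = I_s × N_s/N_p = 144.82 × 127/1027 = 17.9 A.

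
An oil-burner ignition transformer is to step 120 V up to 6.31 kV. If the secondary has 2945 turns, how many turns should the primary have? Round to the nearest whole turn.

N_p = 56 turns

N_p/N_s = V_p/V_s, so N_p = 2945 × 120/6310 = 56.0 ≈ 56 turns.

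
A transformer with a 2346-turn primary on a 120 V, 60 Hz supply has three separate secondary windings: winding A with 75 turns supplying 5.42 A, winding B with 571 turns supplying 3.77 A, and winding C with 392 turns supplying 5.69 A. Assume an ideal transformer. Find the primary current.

I_p ≈ 2.04 A

V_A = 120 × 75/2346 = 3.8363 V; V_B = 120 × 571/2346 = 29.207 V; V_C = 120 × 392/2346 = 20.051 V.
P_out = V_A I_A + V_B I_B + V_C I_C = 3.8363×5.42 + 29.207×3.77 + 20.051×5.69 = 20.793 + 110.11 + 114.09 = 244.99 W.
Ideal ⇒ P_in = P_out, so I_p = P_out/V_p = 244.99/120 = 2.04 A.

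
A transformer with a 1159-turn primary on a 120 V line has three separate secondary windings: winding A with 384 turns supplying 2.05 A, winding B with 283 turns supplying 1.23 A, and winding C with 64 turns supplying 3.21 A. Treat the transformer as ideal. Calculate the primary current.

I_p ≈ 1.16 A

V_A = 120 × 384/1159 = 39.758 V; V_B = 120 × 283/1159 = 29.301 V; V_C = 120 × 64/1159 = 6.6264 V.
P_out = V_A I_A + V_B I_B + V_C I_C = 39.758×2.05 + 29.301×1.23 + 6.6264×3.21 = 81.505 + 36.040 + 21.271 = 138.82 W.
Ideal ⇒ P_in = P_out, so I_p = P_out/V_p = 138.82/120 = 1.16 A.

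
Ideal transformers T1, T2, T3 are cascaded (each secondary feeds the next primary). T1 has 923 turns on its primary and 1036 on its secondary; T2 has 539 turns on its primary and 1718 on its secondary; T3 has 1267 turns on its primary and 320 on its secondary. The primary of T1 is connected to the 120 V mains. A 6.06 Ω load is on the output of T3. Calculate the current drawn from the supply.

Secondary of T1: V = 120.00 × 1036/923 = 134.69 V.
Secondary of T2: V = 134.69 × 1718/539 = 429.31 V.
Secondary of T3: V = 429.31 × 320/1267 = 108.43 V.
I_load = 108.43/6.06 = 17.893 A, so P_out = 108.43 × 17.893 = 1940.1 W.
All ideal ⇒ P_in = P_out, so I_supply = 1940.1/120 = 16.2 A.

I_supply ≈ 16.2 A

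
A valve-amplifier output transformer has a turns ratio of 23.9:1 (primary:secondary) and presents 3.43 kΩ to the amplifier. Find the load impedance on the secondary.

Z_s ≈ 6.00 Ω

Z_s = Z_p/(N_p/N_s)² = 3430/23.9² = 6.00 Ω.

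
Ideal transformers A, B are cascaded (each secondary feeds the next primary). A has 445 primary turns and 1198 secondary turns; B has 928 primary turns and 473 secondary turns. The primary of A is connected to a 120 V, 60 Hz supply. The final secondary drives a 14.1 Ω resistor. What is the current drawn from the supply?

After A: V = 120.00 × 1198/445 = 323.06 V.
After B: V = 323.06 × 473/928 = 164.66 V.
I_load = 164.66/14.1 = 11.678 A, so P_out = 164.66 × 11.678 = 1922.9 W.
All ideal ⇒ P_in = P_out, so I_supply = 1922.9/120 = 16.0 A.

I_supply ≈ 16.0 A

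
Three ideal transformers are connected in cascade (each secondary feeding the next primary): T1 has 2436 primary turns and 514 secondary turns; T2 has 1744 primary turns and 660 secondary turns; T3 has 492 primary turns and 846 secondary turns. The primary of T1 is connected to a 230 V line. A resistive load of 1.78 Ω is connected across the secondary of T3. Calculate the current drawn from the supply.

I_supply ≈ 2.44 A

After T1: V = 230.00 × 514/2436 = 48.530 V.
After T2: V = 48.530 × 660/1744 = 18.366 V.
After T3: V = 18.366 × 846/492 = 31.580 V.
I_load = 31.580/1.78 = 17.742 A, so P_out = 31.580 × 17.742 = 560.29 W.
All ideal ⇒ P_in = P_out, so I_supply = 560.29/230 = 2.44 A.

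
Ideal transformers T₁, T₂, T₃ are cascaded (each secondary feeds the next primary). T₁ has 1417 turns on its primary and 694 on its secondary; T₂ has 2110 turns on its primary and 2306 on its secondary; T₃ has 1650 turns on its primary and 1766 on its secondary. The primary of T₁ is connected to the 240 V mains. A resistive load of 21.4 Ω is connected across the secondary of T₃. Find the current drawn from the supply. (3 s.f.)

Secondary of T₁: V = 240.00 × 694/1417 = 117.54 V.
Secondary of T₂: V = 117.54 × 2306/2110 = 128.46 V.
Secondary of T₃: V = 128.46 × 1766/1650 = 137.49 V.
I_load = 137.49/21.4 = 6.4250 A, so P_out = 137.49 × 6.4250 = 883.40 W.
All ideal ⇒ P_in = P_out, so I_supply = 883.40/240 = 3.68 A.

I_supply ≈ 3.68 A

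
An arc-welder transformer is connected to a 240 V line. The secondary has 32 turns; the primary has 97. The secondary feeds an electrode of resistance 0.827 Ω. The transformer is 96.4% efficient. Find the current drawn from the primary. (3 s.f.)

V_s = 240 × 32/97 = 79.175 V.
I_s = V_s/R = 79.175/0.827 = 95.738 A.
P_out = V_s I_s = 79.175 × 95.738 = 7580.1 W.
P_in = P_out/η = 7580.1/0.964 = 7863.1 W.
I_p = P_in/V_p = 7863.1/240 = 32.8 A.

I_p ≈ 32.8 A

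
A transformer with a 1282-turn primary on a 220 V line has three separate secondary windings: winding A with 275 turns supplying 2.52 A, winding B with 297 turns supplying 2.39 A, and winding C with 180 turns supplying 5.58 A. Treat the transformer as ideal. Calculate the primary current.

I_p ≈ 1.88 A

V_A = 220 × 275/1282 = 47.192 V; V_B = 220 × 297/1282 = 50.967 V; V_C = 220 × 180/1282 = 30.889 V.
P_out = V_A I_A + V_B I_B + V_C I_C = 47.192×2.52 + 50.967×2.39 + 30.889×5.58 = 118.92 + 121.81 + 172.36 = 413.10 W.
Ideal ⇒ P_in = P_out, so I_p = P_out/V_p = 413.10/220 = 1.88 A.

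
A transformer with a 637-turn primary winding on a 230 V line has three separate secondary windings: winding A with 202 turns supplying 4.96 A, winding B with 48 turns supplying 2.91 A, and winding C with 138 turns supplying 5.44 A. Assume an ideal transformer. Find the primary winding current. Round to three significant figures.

V_A = 230 × 202/637 = 72.936 V; V_B = 230 × 48/637 = 17.331 V; V_C = 230 × 138/637 = 49.827 V.
P_out = V_A I_A + V_B I_B + V_C I_C = 72.936×4.96 + 17.331×2.91 + 49.827×5.44 = 361.76 + 50.434 + 271.06 = 683.26 W.
Ideal ⇒ P_in = P_out, so I_p = P_out/V_p = 683.26/230 = 2.97 A.

I_p ≈ 2.97 A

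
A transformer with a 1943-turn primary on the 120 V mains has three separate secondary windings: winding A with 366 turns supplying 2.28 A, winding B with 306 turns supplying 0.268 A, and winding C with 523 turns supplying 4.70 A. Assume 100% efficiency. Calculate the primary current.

I_p ≈ 1.74 A

V_A = 120 × 366/1943 = 22.604 V; V_B = 120 × 306/1943 = 18.899 V; V_C = 120 × 523/1943 = 32.301 V.
P_out = V_A I_A + V_B I_B + V_C I_C = 22.604×2.28 + 18.899×0.268 + 32.301×4.70 = 51.538 + 5.0648 + 151.81 = 208.42 W.
Ideal ⇒ P_in = P_out, so I_p = P_out/V_p = 208.42/120 = 1.74 A.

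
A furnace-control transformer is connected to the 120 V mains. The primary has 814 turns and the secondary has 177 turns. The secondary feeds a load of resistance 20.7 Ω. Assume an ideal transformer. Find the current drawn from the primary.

V_s = V_p × N_s/N_p = 120 × 177/814 = 26.093 V.
I_s = V_s/R = 26.093/20.7 = 1.2605 A.
For an ideal transformer I_p N_p = I_s N_s, so I_p = 1.2605 × 177/814 = 0.274 A.

I_p ≈ 0.274 A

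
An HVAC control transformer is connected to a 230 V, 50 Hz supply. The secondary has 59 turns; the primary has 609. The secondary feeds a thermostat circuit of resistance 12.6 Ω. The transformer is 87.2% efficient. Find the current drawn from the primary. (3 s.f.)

V_s = 230 × 59/609 = 22.282 V.
I_s = V_s/R = 22.282/12.6 = 1.7684 A.
P_out = V_s I_s = 22.282 × 1.7684 = 39.405 W.
P_in = P_out/η = 39.405/0.872 = 45.190 W.
I_p = P_in/V_p = 45.190/230 = 0.196 A.

I_p ≈ 0.196 A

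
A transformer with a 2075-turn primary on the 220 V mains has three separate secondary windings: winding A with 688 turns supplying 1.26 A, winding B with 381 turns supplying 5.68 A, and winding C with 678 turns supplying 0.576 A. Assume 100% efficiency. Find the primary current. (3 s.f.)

V_A = 220 × 688/2075 = 72.945 V; V_B = 220 × 381/2075 = 40.395 V; V_C = 220 × 678/2075 = 71.884 V.
P_out = V_A I_A + V_B I_B + V_C I_C = 72.945×1.26 + 40.395×5.68 + 71.884×0.576 = 91.910 + 229.44 + 41.405 = 362.76 W.
Ideal ⇒ P_in = P_out, so I_p = P_out/V_p = 362.76/220 = 1.65 A.

I_p ≈ 1.65 A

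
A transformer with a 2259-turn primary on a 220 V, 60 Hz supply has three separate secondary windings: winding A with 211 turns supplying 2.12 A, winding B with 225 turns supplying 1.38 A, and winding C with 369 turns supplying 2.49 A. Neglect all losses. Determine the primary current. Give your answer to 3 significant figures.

V_A = 220 × 211/2259 = 20.549 V; V_B = 220 × 225/2259 = 21.912 V; V_C = 220 × 369/2259 = 35.936 V.
P_out = V_A I_A + V_B I_B + V_C I_C = 20.549×2.12 + 21.912×1.38 + 35.936×2.49 = 43.564 + 30.239 + 89.481 = 163.28 W.
Ideal ⇒ P_in = P_out, so I_p = P_out/V_p = 163.28/220 = 0.742 A.

I_p ≈ 0.742 A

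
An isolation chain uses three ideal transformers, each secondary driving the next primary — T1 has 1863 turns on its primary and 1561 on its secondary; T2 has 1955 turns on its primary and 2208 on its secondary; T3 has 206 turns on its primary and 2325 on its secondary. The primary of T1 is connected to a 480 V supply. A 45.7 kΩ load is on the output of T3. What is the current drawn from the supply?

Secondary of T1: V = 480.00 × 1561/1863 = 402.19 V.
Secondary of T2: V = 402.19 × 2208/1955 = 454.24 V.
Secondary of T3: V = 454.24 × 2325/206 = 5126.7 V.
I_load = 5126.7/45700 = 0.11218 A, so P_out = 5126.7 × 0.11218 = 575.13 W.
All ideal ⇒ P_in = P_out, so I_supply = 575.13/480 = 1.20 A.

I_supply ≈ 1.20 A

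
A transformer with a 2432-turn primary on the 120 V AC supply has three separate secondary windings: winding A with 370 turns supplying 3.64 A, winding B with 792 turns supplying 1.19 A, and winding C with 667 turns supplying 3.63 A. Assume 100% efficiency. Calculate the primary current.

I_p ≈ 1.94 A

V_A = 120 × 370/2432 = 18.257 V; V_B = 120 × 792/2432 = 39.079 V; V_C = 120 × 667/2432 = 32.911 V.
P_out = V_A I_A + V_B I_B + V_C I_C = 18.257×3.64 + 39.079×1.19 + 32.911×3.63 = 66.454 + 46.504 + 119.47 = 232.43 W.
Ideal ⇒ P_in = P_out, so I_p = P_out/V_p = 232.43/120 = 1.94 A.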